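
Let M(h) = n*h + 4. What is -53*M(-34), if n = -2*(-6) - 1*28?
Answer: -29044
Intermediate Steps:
n = -16 (n = 12 - 28 = -16)
M(h) = 4 - 16*h (M(h) = -16*h + 4 = 4 - 16*h)
-53*M(-34) = -53*(4 - 16*(-34)) = -53*(4 + 544) = -53*548 = -29044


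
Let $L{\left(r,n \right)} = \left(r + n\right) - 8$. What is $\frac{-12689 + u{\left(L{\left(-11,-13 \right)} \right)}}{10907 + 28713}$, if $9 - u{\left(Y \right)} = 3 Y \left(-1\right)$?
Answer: $- \frac{3194}{9905} \approx -0.32246$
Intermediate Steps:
$L{\left(r,n \right)} = -8 + n + r$ ($L{\left(r,n \right)} = \left(n + r\right) - 8 = -8 + n + r$)
$u{\left(Y \right)} = 9 + 3 Y$ ($u{\left(Y \right)} = 9 - 3 Y \left(-1\right) = 9 - - 3 Y = 9 + 3 Y$)
$\frac{-12689 + u{\left(L{\left(-11,-13 \right)} \right)}}{10907 + 28713} = \frac{-12689 + \left(9 + 3 \left(-8 - 13 - 11\right)\right)}{10907 + 28713} = \frac{-12689 + \left(9 + 3 \left(-32\right)\right)}{39620} = \left(-12689 + \left(9 - 96\right)\right) \frac{1}{39620} = \left(-12689 - 87\right) \frac{1}{39620} = \left(-12776\right) \frac{1}{39620} = - \frac{3194}{9905}$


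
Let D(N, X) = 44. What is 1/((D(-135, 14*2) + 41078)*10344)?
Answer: 1/425365968 ≈ 2.3509e-9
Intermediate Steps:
1/((D(-135, 14*2) + 41078)*10344) = 1/((44 + 41078)*10344) = (1/10344)/41122 = (1/41122)*(1/10344) = 1/425365968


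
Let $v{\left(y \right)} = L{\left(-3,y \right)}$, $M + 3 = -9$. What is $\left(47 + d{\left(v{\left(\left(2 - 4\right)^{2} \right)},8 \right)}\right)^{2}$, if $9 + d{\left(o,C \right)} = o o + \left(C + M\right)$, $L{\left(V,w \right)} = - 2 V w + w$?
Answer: $669124$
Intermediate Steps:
$M = -12$ ($M = -3 - 9 = -12$)
$L{\left(V,w \right)} = w - 2 V w$ ($L{\left(V,w \right)} = - 2 V w + w = w - 2 V w$)
$v{\left(y \right)} = 7 y$ ($v{\left(y \right)} = y \left(1 - -6\right) = y \left(1 + 6\right) = y 7 = 7 y$)
$d{\left(o,C \right)} = -21 + C + o^{2}$ ($d{\left(o,C \right)} = -9 + \left(o o + \left(C - 12\right)\right) = -9 + \left(o^{2} + \left(-12 + C\right)\right) = -9 + \left(-12 + C + o^{2}\right) = -21 + C + o^{2}$)
$\left(47 + d{\left(v{\left(\left(2 - 4\right)^{2} \right)},8 \right)}\right)^{2} = \left(47 + \left(-21 + 8 + \left(7 \left(2 - 4\right)^{2}\right)^{2}\right)\right)^{2} = \left(47 + \left(-21 + 8 + \left(7 \left(-2\right)^{2}\right)^{2}\right)\right)^{2} = \left(47 + \left(-21 + 8 + \left(7 \cdot 4\right)^{2}\right)\right)^{2} = \left(47 + \left(-21 + 8 + 28^{2}\right)\right)^{2} = \left(47 + \left(-21 + 8 + 784\right)\right)^{2} = \left(47 + 771\right)^{2} = 818^{2} = 669124$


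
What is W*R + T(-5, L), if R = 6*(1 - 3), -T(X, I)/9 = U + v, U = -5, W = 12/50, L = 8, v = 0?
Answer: 1053/25 ≈ 42.120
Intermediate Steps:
W = 6/25 (W = 12*(1/50) = 6/25 ≈ 0.24000)
T(X, I) = 45 (T(X, I) = -9*(-5 + 0) = -9*(-5) = 45)
R = -12 (R = 6*(-2) = -12)
W*R + T(-5, L) = (6/25)*(-12) + 45 = -72/25 + 45 = 1053/25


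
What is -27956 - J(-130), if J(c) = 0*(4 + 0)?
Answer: -27956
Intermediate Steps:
J(c) = 0 (J(c) = 0*4 = 0)
-27956 - J(-130) = -27956 - 1*0 = -27956 + 0 = -27956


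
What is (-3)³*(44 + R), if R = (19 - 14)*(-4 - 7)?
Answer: 297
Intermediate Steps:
R = -55 (R = 5*(-11) = -55)
(-3)³*(44 + R) = (-3)³*(44 - 55) = -27*(-11) = 297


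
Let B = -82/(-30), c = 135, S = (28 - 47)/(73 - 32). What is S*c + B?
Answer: -36794/615 ≈ -59.828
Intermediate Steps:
S = -19/41 ≈ -0.46341
B = 41/15 (B = -82*(-1/30) = 41/15 ≈ 2.7333)
S*c + B = -19/41*135 + 41/15 = -2565/41 + 41/15 = -36794/615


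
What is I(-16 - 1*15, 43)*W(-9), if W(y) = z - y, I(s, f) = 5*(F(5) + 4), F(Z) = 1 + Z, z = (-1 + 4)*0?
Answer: 450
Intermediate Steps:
z = 0 (z = 3*0 = 0)
I(s, f) = 50 (I(s, f) = 5*((1 + 5) + 4) = 5*(6 + 4) = 5*10 = 50)
W(y) = -y (W(y) = 0 - y = -y)
I(-16 - 1*15, 43)*W(-9) = 50*(-1*(-9)) = 50*9 = 450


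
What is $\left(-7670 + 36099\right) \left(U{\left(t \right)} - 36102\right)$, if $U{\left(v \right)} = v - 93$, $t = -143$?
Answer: $-1033053002$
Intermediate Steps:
$U{\left(v \right)} = -93 + v$ ($U{\left(v \right)} = v - 93 = -93 + v$)
$\left(-7670 + 36099\right) \left(U{\left(t \right)} - 36102\right) = \left(-7670 + 36099\right) \left(\left(-93 - 143\right) - 36102\right) = 28429 \left(-236 - 36102\right) = 28429 \left(-36338\right) = -1033053002$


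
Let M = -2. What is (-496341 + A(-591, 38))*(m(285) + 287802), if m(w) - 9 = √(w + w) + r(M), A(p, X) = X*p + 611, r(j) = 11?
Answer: -149145906536 - 518188*√570 ≈ -1.4916e+11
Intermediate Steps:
A(p, X) = 611 + X*p
m(w) = 20 + √2*√w (m(w) = 9 + (√(w + w) + 11) = 9 + (√(2*w) + 11) = 9 + (√2*√w + 11) = 9 + (11 + √2*√w) = 20 + √2*√w)
(-496341 + A(-591, 38))*(m(285) + 287802) = (-496341 + (611 + 38*(-591)))*((20 + √2*√285) + 287802) = (-496341 + (611 - 22458))*((20 + √570) + 287802) = (-496341 - 21847)*(287822 + √570) = -518188*(287822 + √570) = -149145906536 - 518188*√570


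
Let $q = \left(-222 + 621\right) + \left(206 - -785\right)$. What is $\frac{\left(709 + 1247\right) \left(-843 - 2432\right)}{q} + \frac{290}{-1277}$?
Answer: $- \frac{818073740}{177503} \approx -4608.8$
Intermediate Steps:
$q = 1390$ ($q = 399 + \left(206 + 785\right) = 399 + 991 = 1390$)
$\frac{\left(709 + 1247\right) \left(-843 - 2432\right)}{q} + \frac{290}{-1277} = \frac{\left(709 + 1247\right) \left(-843 - 2432\right)}{1390} + \frac{290}{-1277} = 1956 \left(-3275\right) \frac{1}{1390} + 290 \left(- \frac{1}{1277}\right) = \left(-6405900\right) \frac{1}{1390} - \frac{290}{1277} = - \frac{640590}{139} - \frac{290}{1277} = - \frac{818073740}{177503}$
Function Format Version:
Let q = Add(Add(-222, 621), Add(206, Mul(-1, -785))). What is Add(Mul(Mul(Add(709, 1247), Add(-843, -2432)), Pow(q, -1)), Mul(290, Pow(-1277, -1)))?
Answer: Rational(-818073740, 177503) ≈ -4608.8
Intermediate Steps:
q = 1390 (q = Add(399, Add(206, 785)) = Add(399, 991) = 1390)
Add(Mul(Mul(Add(709, 1247), Add(-843, -2432)), Pow(q, -1)), Mul(290, Pow(-1277, -1))) = Add(Mul(Mul(Add(709, 1247), Add(-843, -2432)), Pow(1390, -1)), Mul(290, Pow(-1277, -1))) = Add(Mul(Mul(1956, -3275), Rational(1, 1390)), Mul(290, Rational(-1, 1277))) = Add(Mul(-6405900, Rational(1, 1390)), Rational(-290, 1277)) = Add(Rational(-640590, 139), Rational(-290, 1277)) = Rational(-818073740, 177503)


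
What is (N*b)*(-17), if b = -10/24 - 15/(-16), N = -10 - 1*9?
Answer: 8075/48 ≈ 168.23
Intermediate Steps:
N = -19 (N = -10 - 9 = -19)
b = 25/48 (b = -10*1/24 - 15*(-1/16) = -5/12 + 15/16 = 25/48 ≈ 0.52083)
(N*b)*(-17) = -19*25/48*(-17) = -475/48*(-17) = 8075/48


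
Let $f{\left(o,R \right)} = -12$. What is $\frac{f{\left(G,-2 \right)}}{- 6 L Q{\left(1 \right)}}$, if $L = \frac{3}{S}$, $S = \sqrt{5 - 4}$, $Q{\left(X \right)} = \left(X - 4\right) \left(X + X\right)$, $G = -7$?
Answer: $- \frac{1}{9} \approx -0.11111$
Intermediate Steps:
$Q{\left(X \right)} = 2 X \left(-4 + X\right)$ ($Q{\left(X \right)} = \left(-4 + X\right) 2 X = 2 X \left(-4 + X\right)$)
$S = 1$ ($S = \sqrt{1} = 1$)
$L = 3$ ($L = \frac{3}{1} = 3 \cdot 1 = 3$)
$\frac{f{\left(G,-2 \right)}}{- 6 L Q{\left(1 \right)}} = - \frac{12}{\left(-6\right) 3 \cdot 2 \cdot 1 \left(-4 + 1\right)} = - \frac{12}{\left(-18\right) 2 \cdot 1 \left(-3\right)} = - \frac{12}{\left(-18\right) \left(-6\right)} = - \frac{12}{108} = \left(-12\right) \frac{1}{108} = - \frac{1}{9}$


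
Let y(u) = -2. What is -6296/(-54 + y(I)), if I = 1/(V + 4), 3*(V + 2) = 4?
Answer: 787/7 ≈ 112.43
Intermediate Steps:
V = -2/3 (V = -2 + (1/3)*4 = -2 + 4/3 = -2/3 ≈ -0.66667)
I = 3/10 (I = 1/(-2/3 + 4) = 1/(10/3) = 3/10 ≈ 0.30000)
-6296/(-54 + y(I)) = -6296/(-54 - 2) = -6296/(-56) = -1/56*(-6296) = 787/7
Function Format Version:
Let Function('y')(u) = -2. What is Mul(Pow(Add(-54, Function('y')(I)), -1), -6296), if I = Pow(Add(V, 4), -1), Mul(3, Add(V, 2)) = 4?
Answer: Rational(787, 7) ≈ 112.43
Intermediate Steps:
V = Rational(-2, 3) (V = Add(-2, Mul(Rational(1, 3), 4)) = Add(-2, Rational(4, 3)) = Rational(-2, 3) ≈ -0.66667)
I = Rational(3, 10) (I = Pow(Add(Rational(-2, 3), 4), -1) = Pow(Rational(10, 3), -1) = Rational(3, 10) ≈ 0.30000)
Mul(Pow(Add(-54, Function('y')(I)), -1), -6296) = Mul(Pow(Add(-54, -2), -1), -6296) = Mul(Pow(-56, -1), -6296) = Mul(Rational(-1, 56), -6296) = Rational(787, 7)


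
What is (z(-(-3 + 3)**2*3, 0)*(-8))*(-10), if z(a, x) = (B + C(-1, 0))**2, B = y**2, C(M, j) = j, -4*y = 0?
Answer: 0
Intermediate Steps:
y = 0 (y = -1/4*0 = 0)
B = 0 (B = 0**2 = 0)
z(a, x) = 0 (z(a, x) = (0 + 0)**2 = 0**2 = 0)
(z(-(-3 + 3)**2*3, 0)*(-8))*(-10) = (0*(-8))*(-10) = 0*(-10) = 0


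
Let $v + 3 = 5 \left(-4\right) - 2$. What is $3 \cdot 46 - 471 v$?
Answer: $11913$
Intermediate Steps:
$v = -25$ ($v = -3 + \left(5 \left(-4\right) - 2\right) = -3 - 22 = -25$)
$3 \cdot 46 - 471 v = 3 \cdot 46 - -11775 = 138 + 11775 = 11913$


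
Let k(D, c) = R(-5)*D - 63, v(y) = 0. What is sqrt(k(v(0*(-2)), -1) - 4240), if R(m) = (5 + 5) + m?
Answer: I*sqrt(4303) ≈ 65.597*I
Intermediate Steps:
R(m) = 10 + m
k(D, c) = -63 + 5*D (k(D, c) = (10 - 5)*D - 63 = 5*D - 63 = -63 + 5*D)
sqrt(k(v(0*(-2)), -1) - 4240) = sqrt((-63 + 5*0) - 4240) = sqrt((-63 + 0) - 4240) = sqrt(-63 - 4240) = sqrt(-4303) = I*sqrt(4303)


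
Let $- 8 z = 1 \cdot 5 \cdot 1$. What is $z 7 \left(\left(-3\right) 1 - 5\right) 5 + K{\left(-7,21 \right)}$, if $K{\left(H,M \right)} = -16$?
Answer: $159$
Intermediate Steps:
$z = - \frac{5}{8}$ ($z = - \frac{1 \cdot 5 \cdot 1}{8} = - \frac{5 \cdot 1}{8} = \left(- \frac{1}{8}\right) 5 = - \frac{5}{8} \approx -0.625$)
$z 7 \left(\left(-3\right) 1 - 5\right) 5 + K{\left(-7,21 \right)} = - \frac{5 \cdot 7 \left(\left(-3\right) 1 - 5\right) 5}{8} - 16 = - \frac{5 \cdot 7 \left(-3 - 5\right) 5}{8} - 16 = - \frac{5 \cdot 7 \left(-8\right) 5}{8} - 16 = - \frac{5 \left(\left(-56\right) 5\right)}{8} - 16 = \left(- \frac{5}{8}\right) \left(-280\right) - 16 = 175 - 16 = 159$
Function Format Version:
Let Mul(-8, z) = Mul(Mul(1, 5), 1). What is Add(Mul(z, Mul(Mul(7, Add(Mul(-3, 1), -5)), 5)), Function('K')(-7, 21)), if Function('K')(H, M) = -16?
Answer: 159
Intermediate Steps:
z = Rational(-5, 8) (z = Mul(Rational(-1, 8), Mul(Mul(1, 5), 1)) = Mul(Rational(-1, 8), Mul(5, 1)) = Mul(Rational(-1, 8), 5) = Rational(-5, 8) ≈ -0.62500)
Add(Mul(z, Mul(Mul(7, Add(Mul(-3, 1), -5)), 5)), Function('K')(-7, 21)) = Add(Mul(Rational(-5, 8), Mul(Mul(7, Add(Mul(-3, 1), -5)), 5)), -16) = Add(Mul(Rational(-5, 8), Mul(Mul(7, Add(-3, -5)), 5)), -16) = Add(Mul(Rational(-5, 8), Mul(Mul(7, -8), 5)), -16) = Add(Mul(Rational(-5, 8), Mul(-56, 5)), -16) = Add(Mul(Rational(-5, 8), -280), -16) = Add(175, -16) = 159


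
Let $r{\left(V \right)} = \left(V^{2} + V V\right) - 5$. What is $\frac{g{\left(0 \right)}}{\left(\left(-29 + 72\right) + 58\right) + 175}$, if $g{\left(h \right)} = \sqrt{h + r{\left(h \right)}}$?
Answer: $\frac{i \sqrt{5}}{276} \approx 0.0081017 i$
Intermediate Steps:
$r{\left(V \right)} = -5 + 2 V^{2}$ ($r{\left(V \right)} = \left(V^{2} + V^{2}\right) - 5 = 2 V^{2} - 5 = -5 + 2 V^{2}$)
$g{\left(h \right)} = \sqrt{-5 + h + 2 h^{2}}$ ($g{\left(h \right)} = \sqrt{h + \left(-5 + 2 h^{2}\right)} = \sqrt{-5 + h + 2 h^{2}}$)
$\frac{g{\left(0 \right)}}{\left(\left(-29 + 72\right) + 58\right) + 175} = \frac{\sqrt{-5 + 0 + 2 \cdot 0^{2}}}{\left(\left(-29 + 72\right) + 58\right) + 175} = \frac{\sqrt{-5 + 0 + 2 \cdot 0}}{\left(43 + 58\right) + 175} = \frac{\sqrt{-5 + 0 + 0}}{101 + 175} = \frac{\sqrt{-5}}{276} = \frac{i \sqrt{5}}{276}$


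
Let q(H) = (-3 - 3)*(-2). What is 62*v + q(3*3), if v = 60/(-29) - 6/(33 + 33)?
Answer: -38890/319 ≈ -121.91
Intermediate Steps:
v = -689/319 (v = 60*(-1/29) - 6/66 = -60/29 - 6*1/66 = -60/29 - 1/11 = -689/319 ≈ -2.1599)
q(H) = 12 (q(H) = -6*(-2) = 12)
62*v + q(3*3) = 62*(-689/319) + 12 = -42718/319 + 12 = -38890/319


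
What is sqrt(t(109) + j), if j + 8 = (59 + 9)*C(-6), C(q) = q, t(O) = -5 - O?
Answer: I*sqrt(530) ≈ 23.022*I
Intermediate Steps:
j = -416 (j = -8 + (59 + 9)*(-6) = -8 + 68*(-6) = -8 - 408 = -416)
sqrt(t(109) + j) = sqrt((-5 - 1*109) - 416) = sqrt((-5 - 109) - 416) = sqrt(-114 - 416) = sqrt(-530) = I*sqrt(530)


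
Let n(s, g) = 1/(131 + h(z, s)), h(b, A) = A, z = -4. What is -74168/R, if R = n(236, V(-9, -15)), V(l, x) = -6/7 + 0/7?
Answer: -27219656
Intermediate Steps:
V(l, x) = -6/7 (V(l, x) = -6*1/7 + 0*(1/7) = -6/7 + 0 = -6/7)
n(s, g) = 1/(131 + s)
R = 1/367 (R = 1/(131 + 236) = 1/367 ≈ 0.0027248)
-74168/R = -74168/1/367 = -74168*367 = -27219656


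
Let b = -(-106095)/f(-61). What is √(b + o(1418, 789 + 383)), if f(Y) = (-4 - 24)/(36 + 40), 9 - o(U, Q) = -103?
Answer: I*√14105147/7 ≈ 536.53*I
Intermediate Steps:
o(U, Q) = 112 (o(U, Q) = 9 - 1*(-103) = 9 + 103 = 112)
f(Y) = -7/19 (f(Y) = -28/76 = -28*1/76 = -7/19)
b = -2015805/7 (b = -(-106095)/(-7/19) = -(-106095)*(-19)/7 = -55*36651/7 = -2015805/7 ≈ -2.8797e+5)
√(b + o(1418, 789 + 383)) = √(-2015805/7 + 112) = √(-2015021/7) = I*√14105147/7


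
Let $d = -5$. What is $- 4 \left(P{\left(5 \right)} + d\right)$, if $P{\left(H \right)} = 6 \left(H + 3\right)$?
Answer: $-172$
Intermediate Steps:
$P{\left(H \right)} = 18 + 6 H$ ($P{\left(H \right)} = 6 \left(3 + H\right) = 18 + 6 H$)
$- 4 \left(P{\left(5 \right)} + d\right) = - 4 \left(\left(18 + 6 \cdot 5\right) - 5\right) = - 4 \left(\left(18 + 30\right) - 5\right) = - 4 \left(48 - 5\right) = \left(-4\right) 43 = -172$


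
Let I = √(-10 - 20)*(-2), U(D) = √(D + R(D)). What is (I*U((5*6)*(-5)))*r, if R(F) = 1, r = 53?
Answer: 106*√4470 ≈ 7087.0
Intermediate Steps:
U(D) = √(1 + D) (U(D) = √(D + 1) = √(1 + D))
I = -2*I*√30 (I = √(-30)*(-2) = (I*√30)*(-2) = -2*I*√30 ≈ -10.954*I)
(I*U((5*6)*(-5)))*r = ((-2*I*√30)*√(1 + (5*6)*(-5)))*53 = ((-2*I*√30)*√(1 + 30*(-5)))*53 = ((-2*I*√30)*√(1 - 150))*53 = ((-2*I*√30)*√(-149))*53 = ((-2*I*√30)*(I*√149))*53 = (2*√4470)*53 = 106*√4470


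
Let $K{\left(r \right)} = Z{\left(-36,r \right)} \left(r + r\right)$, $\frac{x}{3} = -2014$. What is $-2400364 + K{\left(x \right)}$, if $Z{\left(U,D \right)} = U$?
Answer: $-1965340$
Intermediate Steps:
$x = -6042$ ($x = 3 \left(-2014\right) = -6042$)
$K{\left(r \right)} = - 72 r$ ($K{\left(r \right)} = - 36 \left(r + r\right) = - 36 \cdot 2 r = - 72 r$)
$-2400364 + K{\left(x \right)} = -2400364 - -435024 = -2400364 + 435024 = -1965340$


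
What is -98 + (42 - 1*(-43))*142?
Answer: 11972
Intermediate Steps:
-98 + (42 - 1*(-43))*142 = -98 + (42 + 43)*142 = -98 + 85*142 = -98 + 12070 = 11972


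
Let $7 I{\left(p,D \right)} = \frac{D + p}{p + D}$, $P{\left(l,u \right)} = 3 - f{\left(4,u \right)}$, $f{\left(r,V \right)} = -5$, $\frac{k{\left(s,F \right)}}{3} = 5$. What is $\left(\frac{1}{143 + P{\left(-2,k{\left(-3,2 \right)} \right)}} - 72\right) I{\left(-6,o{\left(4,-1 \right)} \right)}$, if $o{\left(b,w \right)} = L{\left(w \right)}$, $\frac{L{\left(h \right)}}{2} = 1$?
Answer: $- \frac{1553}{151} \approx -10.285$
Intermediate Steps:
$L{\left(h \right)} = 2$ ($L{\left(h \right)} = 2 \cdot 1 = 2$)
$k{\left(s,F \right)} = 15$ ($k{\left(s,F \right)} = 3 \cdot 5 = 15$)
$o{\left(b,w \right)} = 2$
$P{\left(l,u \right)} = 8$ ($P{\left(l,u \right)} = 3 - -5 = 3 + 5 = 8$)
$I{\left(p,D \right)} = \frac{1}{7}$ ($I{\left(p,D \right)} = \frac{\left(D + p\right) \frac{1}{p + D}}{7} = \frac{\left(D + p\right) \frac{1}{D + p}}{7} = \frac{1}{7} \cdot 1 = \frac{1}{7}$)
$\left(\frac{1}{143 + P{\left(-2,k{\left(-3,2 \right)} \right)}} - 72\right) I{\left(-6,o{\left(4,-1 \right)} \right)} = \left(\frac{1}{143 + 8} - 72\right) \frac{1}{7} = \left(\frac{1}{151} - 72\right) \frac{1}{7} = \left(- \frac{10871}{151}\right) \frac{1}{7} = - \frac{1553}{151}$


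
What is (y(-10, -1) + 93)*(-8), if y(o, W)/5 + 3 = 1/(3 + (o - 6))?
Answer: -8072/13 ≈ -620.92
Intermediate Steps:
y(o, W) = -15 + 5/(-3 + o) (y(o, W) = -15 + 5/(3 + (o - 6)) = -15 + 5/(3 + (-6 + o)) = -15 + 5/(-3 + o))
(y(-10, -1) + 93)*(-8) = (5*(10 - 3*(-10))/(-3 - 10) + 93)*(-8) = (5*(10 + 30)/(-13) + 93)*(-8) = (5*(-1/13)*40 + 93)*(-8) = (-200/13 + 93)*(-8) = (1009/13)*(-8) = -8072/13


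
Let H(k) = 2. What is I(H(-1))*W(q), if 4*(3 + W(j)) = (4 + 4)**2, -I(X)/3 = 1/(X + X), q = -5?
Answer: -39/4 ≈ -9.7500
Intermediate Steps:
I(X) = -3/(2*X) (I(X) = -3/(X + X) = -3*1/(2*X) = -3/(2*X))
W(j) = 13 (W(j) = -3 + (4 + 4)**2/4 = -3 + (1/4)*8**2 = -3 + (1/4)*64 = -3 + 16 = 13)
I(H(-1))*W(q) = -3/2/2*13 = -3/2*1/2*13 = -3/4*13 = -39/4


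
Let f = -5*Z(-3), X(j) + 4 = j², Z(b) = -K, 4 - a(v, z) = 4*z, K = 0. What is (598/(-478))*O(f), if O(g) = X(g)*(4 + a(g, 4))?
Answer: -9568/239 ≈ -40.033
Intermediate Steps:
a(v, z) = 4 - 4*z
Z(b) = 0 (Z(b) = -1*0 = 0)
X(j) = -4 + j²
f = 0 (f = -5*0 = 0)
O(g) = 32 - 8*g² (O(g) = (-4 + g²)*(4 + (4 - 4*4)) = (-4 + g²)*(4 + (4 - 16)) = (-4 + g²)*(4 - 12) = (-4 + g²)*(-8) = 32 - 8*g²)
(598/(-478))*O(f) = (598/(-478))*(32 - 8*0²) = (598*(-1/478))*(32 - 8*0) = -299*(32 + 0)/239 = -299/239*32 = -9568/239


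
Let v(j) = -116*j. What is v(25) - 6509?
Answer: -9409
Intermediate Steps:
v(25) - 6509 = -116*25 - 6509 = -2900 - 6509 = -9409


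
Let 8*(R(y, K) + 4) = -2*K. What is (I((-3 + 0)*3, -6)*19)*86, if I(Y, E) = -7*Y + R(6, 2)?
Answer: 95589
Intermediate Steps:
R(y, K) = -4 - K/4 (R(y, K) = -4 + (-2*K)/8 = -4 - K/4)
I(Y, E) = -9/2 - 7*Y (I(Y, E) = -7*Y + (-4 - ¼*2) = -7*Y + (-4 - ½) = -7*Y - 9/2 = -9/2 - 7*Y)
(I((-3 + 0)*3, -6)*19)*86 = ((-9/2 - 7*(-3 + 0)*3)*19)*86 = ((-9/2 - (-21)*3)*19)*86 = ((-9/2 - 7*(-9))*19)*86 = ((-9/2 + 63)*19)*86 = ((117/2)*19)*86 = (2223/2)*86 = 95589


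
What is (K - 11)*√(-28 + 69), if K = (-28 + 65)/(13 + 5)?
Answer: -161*√41/18 ≈ -57.272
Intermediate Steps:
K = 37/18 ≈ 2.0556
(K - 11)*√(-28 + 69) = (37/18 - 11)*√(-28 + 69) = -161*√41/18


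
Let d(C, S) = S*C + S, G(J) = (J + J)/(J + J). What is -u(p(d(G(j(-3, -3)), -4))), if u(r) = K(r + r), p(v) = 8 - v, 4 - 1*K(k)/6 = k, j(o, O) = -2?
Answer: 168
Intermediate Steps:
K(k) = 24 - 6*k
G(J) = 1 (G(J) = (2*J)/((2*J)) = (2*J)*(1/(2*J)) = 1)
d(C, S) = S + C*S (d(C, S) = C*S + S = S + C*S)
u(r) = 24 - 12*r (u(r) = 24 - 6*(r + r) = 24 - 12*r)
-u(p(d(G(j(-3, -3)), -4))) = -(24 - 12*(8 - (-4)*(1 + 1))) = -(24 - 12*(8 - (-4)*2)) = -(24 - 12*(8 - 1*(-8))) = -(24 - 12*(8 + 8)) = -(24 - 12*16) = -(24 - 192) = -1*(-168) = 168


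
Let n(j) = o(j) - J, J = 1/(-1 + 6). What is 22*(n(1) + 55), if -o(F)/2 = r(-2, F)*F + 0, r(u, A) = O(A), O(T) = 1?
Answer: 5808/5 ≈ 1161.6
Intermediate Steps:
r(u, A) = 1
J = 1/5 ≈ 0.20000
o(F) = -2*F (o(F) = -2*(1*F + 0) = -2*(F + 0) = -2*F)
n(j) = -1/5 - 2*j (n(j) = -2*j - 1*1/5 = -2*j - 1/5 = -1/5 - 2*j)
22*(n(1) + 55) = 22*((-1/5 - 2*1) + 55) = 22*((-1/5 - 2) + 55) = 22*(-11/5 + 55) = 22*(264/5) = 5808/5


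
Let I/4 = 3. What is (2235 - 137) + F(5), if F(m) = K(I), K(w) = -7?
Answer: 2091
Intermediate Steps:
I = 12 (I = 4*3 = 12)
F(m) = -7
(2235 - 137) + F(5) = (2235 - 137) - 7 = 2098 - 7 = 2091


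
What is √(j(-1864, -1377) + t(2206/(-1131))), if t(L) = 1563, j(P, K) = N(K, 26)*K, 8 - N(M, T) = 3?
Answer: I*√5322 ≈ 72.952*I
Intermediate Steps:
N(M, T) = 5 (N(M, T) = 8 - 1*3 = 8 - 3 = 5)
j(P, K) = 5*K
√(j(-1864, -1377) + t(2206/(-1131))) = √(5*(-1377) + 1563) = √(-6885 + 1563) = √(-5322) = I*√5322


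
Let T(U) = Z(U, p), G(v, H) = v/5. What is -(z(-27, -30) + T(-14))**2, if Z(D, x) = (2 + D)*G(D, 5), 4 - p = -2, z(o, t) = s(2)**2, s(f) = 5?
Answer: -85849/25 ≈ -3434.0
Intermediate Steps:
G(v, H) = v/5 (G(v, H) = v*(1/5) = v/5)
z(o, t) = 25 (z(o, t) = 5**2 = 25)
p = 6 (p = 4 - 1*(-2) = 4 + 2 = 6)
Z(D, x) = D*(2 + D)/5 (Z(D, x) = (2 + D)*(D/5) = D*(2 + D)/5)
T(U) = U*(2 + U)/5
-(z(-27, -30) + T(-14))**2 = -(25 + (1/5)*(-14)*(2 - 14))**2 = -(25 + (1/5)*(-14)*(-12))**2 = -(25 + 168/5)**2 = -(293/5)**2 = -1*85849/25 = -85849/25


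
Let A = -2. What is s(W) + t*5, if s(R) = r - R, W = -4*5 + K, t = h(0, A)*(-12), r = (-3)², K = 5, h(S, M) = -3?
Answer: 204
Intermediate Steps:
r = 9
t = 36 (t = -3*(-12) = 36)
W = -15 (W = -4*5 + 5 = -20 + 5 = -15)
s(R) = 9 - R
s(W) + t*5 = (9 - 1*(-15)) + 36*5 = (9 + 15) + 180 = 24 + 180 = 204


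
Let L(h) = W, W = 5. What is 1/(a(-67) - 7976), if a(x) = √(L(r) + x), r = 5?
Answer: -3988/31808319 - I*√62/63616638 ≈ -0.00012538 - 1.2377e-7*I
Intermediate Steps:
L(h) = 5
a(x) = √(5 + x)
1/(a(-67) - 7976) = 1/(√(5 - 67) - 7976) = 1/(√(-62) - 7976) = 1/(I*√62 - 7976) = 1/(-7976 + I*√62)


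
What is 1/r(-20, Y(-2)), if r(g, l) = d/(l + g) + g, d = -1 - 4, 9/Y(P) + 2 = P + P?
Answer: -43/850 ≈ -0.050588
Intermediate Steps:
Y(P) = 9/(-2 + 2*P) (Y(P) = 9/(-2 + (P + P)) = 9/(-2 + 2*P))
d = -5
r(g, l) = g - 5/(g + l) (r(g, l) = -5/(l + g) + g = -5/(g + l) + g = g - 5/(g + l))
1/r(-20, Y(-2)) = 1/((-5 + (-20)² - 90/(-1 - 2))/(-20 + 9/(2*(-1 - 2)))) = 1/((-5 + 400 - 90/(-3))/(-20 + (9/2)/(-3))) = 1/((-5 + 400 - 90*(-1)/3)/(-20 + (9/2)*(-⅓))) = 1/((-5 + 400 - 20*(-3/2))/(-20 - 3/2)) = 1/((-5 + 400 + 30)/(-43/2)) = 1/(-2/43*425) = 1/(-850/43) = -43/850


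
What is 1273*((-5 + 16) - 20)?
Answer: -11457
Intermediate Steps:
1273*((-5 + 16) - 20) = 1273*(11 - 20) = 1273*(-9) = -11457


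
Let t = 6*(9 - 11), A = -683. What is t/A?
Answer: 12/683 ≈ 0.017570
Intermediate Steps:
t = -12 (t = 6*(-2) = -12)
t/A = -12/(-683) = -12*(-1/683) = 12/683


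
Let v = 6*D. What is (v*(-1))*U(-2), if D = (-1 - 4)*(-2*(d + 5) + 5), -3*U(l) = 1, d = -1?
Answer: 30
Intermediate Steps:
U(l) = -⅓ (U(l) = -⅓*1 = -⅓)
D = 15 (D = (-1 - 4)*(-2*(-1 + 5) + 5) = -5*(-2*4 + 5) = -5*(-8 + 5) = -5*(-3) = 15)
v = 90 (v = 6*15 = 90)
(v*(-1))*U(-2) = (90*(-1))*(-⅓) = -90*(-⅓) = 30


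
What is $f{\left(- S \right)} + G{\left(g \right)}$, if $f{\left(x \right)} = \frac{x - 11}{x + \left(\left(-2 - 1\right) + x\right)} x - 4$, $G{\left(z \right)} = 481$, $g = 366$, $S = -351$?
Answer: $\frac{150921}{233} \approx 647.73$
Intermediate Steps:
$f{\left(x \right)} = -4 + \frac{x \left(-11 + x\right)}{-3 + 2 x}$ ($f{\left(x \right)} = \frac{-11 + x}{x + \left(-3 + x\right)} x - 4 = \frac{-11 + x}{-3 + 2 x} x - 4 = \frac{x \left(-11 + x\right)}{-3 + 2 x} - 4 = -4 + \frac{x \left(-11 + x\right)}{-3 + 2 x}$)
$f{\left(- S \right)} + G{\left(g \right)} = \frac{12 + \left(\left(-1\right) \left(-351\right)\right)^{2} - 19 \left(\left(-1\right) \left(-351\right)\right)}{-3 + 2 \left(\left(-1\right) \left(-351\right)\right)} + 481 = \frac{12 + 351^{2} - 6669}{-3 + 2 \cdot 351} + 481 = \frac{12 + 123201 - 6669}{-3 + 702} + 481 = \frac{1}{699} \cdot 116544 + 481 = \frac{38848}{233} + 481 = \frac{150921}{233}$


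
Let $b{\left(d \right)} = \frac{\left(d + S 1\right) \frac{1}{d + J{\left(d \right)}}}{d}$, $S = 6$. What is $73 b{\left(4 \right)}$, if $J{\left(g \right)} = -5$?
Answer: $- \frac{365}{2} \approx -182.5$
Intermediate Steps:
$b{\left(d \right)} = \frac{6 + d}{d \left(-5 + d\right)}$ ($b{\left(d \right)} = \frac{\left(d + 6 \cdot 1\right) \frac{1}{d - 5}}{d} = \frac{\left(d + 6\right) \frac{1}{-5 + d}}{d} = \frac{\left(6 + d\right) \frac{1}{-5 + d}}{d} = \frac{\frac{1}{-5 + d} \left(6 + d\right)}{d} = \frac{6 + d}{d \left(-5 + d\right)}$)
$73 b{\left(4 \right)} = 73 \frac{6 + 4}{4 \left(-5 + 4\right)} = 73 \cdot \frac{1}{4} \frac{1}{-1} \cdot 10 = 73 \cdot \frac{1}{4} \left(-1\right) 10 = 73 \left(- \frac{5}{2}\right) = - \frac{365}{2}$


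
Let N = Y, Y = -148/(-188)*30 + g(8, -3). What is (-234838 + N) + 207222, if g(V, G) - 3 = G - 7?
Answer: -1297171/47 ≈ -27599.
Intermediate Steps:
g(V, G) = -4 + G (g(V, G) = 3 + (G - 7) = 3 + (-7 + G) = -4 + G)
Y = 781/47 (Y = -148/(-188)*30 + (-4 - 3) = -148*(-1/188)*30 - 7 = (37/47)*30 - 7 = 1110/47 - 7 = 781/47 ≈ 16.617)
N = 781/47 ≈ 16.617
(-234838 + N) + 207222 = (-234838 + 781/47) + 207222 = -11036605/47 + 207222 = -1297171/47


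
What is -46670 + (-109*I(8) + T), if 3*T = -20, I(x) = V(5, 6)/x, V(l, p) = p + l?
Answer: -1123837/24 ≈ -46827.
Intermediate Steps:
V(l, p) = l + p
I(x) = 11/x (I(x) = (5 + 6)/x = 11/x)
T = -20/3 (T = (⅓)*(-20) = -20/3 ≈ -6.6667)
-46670 + (-109*I(8) + T) = -46670 + (-1199/8 - 20/3) = -46670 - 3757/24 = -1123837/24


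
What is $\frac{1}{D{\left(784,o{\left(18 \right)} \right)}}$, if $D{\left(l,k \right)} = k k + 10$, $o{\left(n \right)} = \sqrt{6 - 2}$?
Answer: $\frac{1}{14} \approx 0.071429$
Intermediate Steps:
$o{\left(n \right)} = 2$ ($o{\left(n \right)} = \sqrt{4} = 2$)
$D{\left(l,k \right)} = 10 + k^{2}$ ($D{\left(l,k \right)} = k^{2} + 10 = 10 + k^{2}$)
$\frac{1}{D{\left(784,o{\left(18 \right)} \right)}} = \frac{1}{10 + 2^{2}} = \frac{1}{10 + 4} = \frac{1}{14}$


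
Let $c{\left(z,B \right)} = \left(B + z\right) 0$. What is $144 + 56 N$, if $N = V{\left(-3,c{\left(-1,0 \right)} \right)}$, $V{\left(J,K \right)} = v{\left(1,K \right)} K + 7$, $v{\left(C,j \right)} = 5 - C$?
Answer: $536$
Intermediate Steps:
$c{\left(z,B \right)} = 0$
$V{\left(J,K \right)} = 7 + 4 K$ ($V{\left(J,K \right)} = \left(5 - 1\right) K + 7 = 4 K + 7 = 7 + 4 K$)
$N = 7$ ($N = 7 + 4 \cdot 0 = 7 + 0 = 7$)
$144 + 56 N = 144 + 56 \cdot 7 = 144 + 392 = 536$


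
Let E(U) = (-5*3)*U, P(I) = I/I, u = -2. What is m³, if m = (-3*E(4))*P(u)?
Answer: 5832000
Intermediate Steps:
P(I) = 1
E(U) = -15*U
m = 180 (m = -(-45)*4*1 = -3*(-60)*1 = 180*1 = 180)
m³ = 180³ = 5832000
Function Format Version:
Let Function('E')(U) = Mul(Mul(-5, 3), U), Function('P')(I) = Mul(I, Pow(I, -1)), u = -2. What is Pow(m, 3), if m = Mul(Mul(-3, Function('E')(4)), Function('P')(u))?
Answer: 5832000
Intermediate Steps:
Function('P')(I) = 1
Function('E')(U) = Mul(-15, U)
m = 180 (m = Mul(Mul(-3, Mul(-15, 4)), 1) = Mul(Mul(-3, -60), 1) = Mul(180, 1) = 180)
Pow(m, 3) = Pow(180, 3) = 5832000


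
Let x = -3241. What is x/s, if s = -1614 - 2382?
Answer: 3241/3996 ≈ 0.81106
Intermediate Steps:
s = -3996
x/s = -3241/(-3996) = -3241*(-1/3996) = 3241/3996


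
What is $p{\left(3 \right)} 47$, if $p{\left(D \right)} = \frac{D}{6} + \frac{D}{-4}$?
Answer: $- \frac{47}{4} \approx -11.75$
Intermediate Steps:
$p{\left(D \right)} = - \frac{D}{12}$ ($p{\left(D \right)} = D \frac{1}{6} + D \left(- \frac{1}{4}\right) = \frac{D}{6} - \frac{D}{4} = - \frac{D}{12}$)
$p{\left(3 \right)} 47 = \left(- \frac{1}{12}\right) 3 \cdot 47 = \left(- \frac{1}{4}\right) 47 = - \frac{47}{4}$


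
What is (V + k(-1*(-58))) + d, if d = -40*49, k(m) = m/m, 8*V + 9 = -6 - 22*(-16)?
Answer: -15335/8 ≈ -1916.9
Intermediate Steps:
V = 337/8 (V = -9/8 + (-6 - 22*(-16))/8 = -9/8 + (-6 + 352)/8 = -9/8 + (⅛)*346 = -9/8 + 173/4 = 337/8 ≈ 42.125)
k(m) = 1
d = -1960
(V + k(-1*(-58))) + d = (337/8 + 1) - 1960 = 345/8 - 1960 = -15335/8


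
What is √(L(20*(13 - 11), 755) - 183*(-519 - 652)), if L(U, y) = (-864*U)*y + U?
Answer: I*√25878467 ≈ 5087.1*I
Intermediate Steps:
L(U, y) = U - 864*U*y (L(U, y) = -864*U*y + U = U - 864*U*y)
√(L(20*(13 - 11), 755) - 183*(-519 - 652)) = √((20*(13 - 11))*(1 - 864*755) - 183*(-519 - 652)) = √((20*2)*(1 - 652320) - 183*(-1171)) = √(40*(-652319) + 214293) = √(-26092760 + 214293) = √(-25878467) = I*√25878467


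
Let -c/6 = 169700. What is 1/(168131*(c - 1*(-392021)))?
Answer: -1/105280101449 ≈ -9.4985e-12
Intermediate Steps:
c = -1018200 (c = -6*169700 = -1018200)
1/(168131*(c - 1*(-392021))) = 1/(168131*(-1018200 - 1*(-392021))) = 1/(168131*(-1018200 + 392021)) = (1/168131)/(-626179) = (1/168131)*(-1/626179) = -1/105280101449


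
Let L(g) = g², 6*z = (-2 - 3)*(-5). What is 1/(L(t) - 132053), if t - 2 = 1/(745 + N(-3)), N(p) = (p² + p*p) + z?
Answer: -21187609/2797802470333 ≈ -7.5729e-6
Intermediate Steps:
z = 25/6 (z = ((-2 - 3)*(-5))/6 = (-5*(-5))/6 = (⅙)*25 = 25/6 ≈ 4.1667)
N(p) = 25/6 + 2*p² (N(p) = (p² + p*p) + 25/6 = (p² + p²) + 25/6 = 2*p² + 25/6 = 25/6 + 2*p²)
t = 9212/4603 (t = 2 + 1/(745 + (25/6 + 2*(-3)²)) = 2 + 1/(745 + (25/6 + 2*9)) = 2 + 1/(745 + (25/6 + 18)) = 2 + 1/(745 + 133/6) = 2 + 1/(4603/6) = 2 + 6/4603 = 9212/4603 ≈ 2.0013)
1/(L(t) - 132053) = 1/((9212/4603)² - 132053) = 1/(84860944/21187609 - 132053) = 1/(-2797802470333/21187609) = -21187609/2797802470333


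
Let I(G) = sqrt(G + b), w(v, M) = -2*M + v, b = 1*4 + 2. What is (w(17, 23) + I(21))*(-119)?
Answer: 3451 - 357*sqrt(3) ≈ 2832.7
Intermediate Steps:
b = 6 (b = 4 + 2 = 6)
w(v, M) = v - 2*M
I(G) = sqrt(6 + G) (I(G) = sqrt(G + 6) = sqrt(6 + G))
(w(17, 23) + I(21))*(-119) = ((17 - 2*23) + sqrt(6 + 21))*(-119) = ((17 - 46) + sqrt(27))*(-119) = (-29 + 3*sqrt(3))*(-119) = 3451 - 357*sqrt(3)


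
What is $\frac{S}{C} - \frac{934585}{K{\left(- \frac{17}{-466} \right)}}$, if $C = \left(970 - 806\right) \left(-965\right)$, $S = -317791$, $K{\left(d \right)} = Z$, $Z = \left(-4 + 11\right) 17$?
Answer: $- \frac{3606575731}{459340} \approx -7851.6$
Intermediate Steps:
$Z = 119$ ($Z = 7 \cdot 17 = 119$)
$K{\left(d \right)} = 119$
$C = -158260$ ($C = 164 \left(-965\right) = -158260$)
$\frac{S}{C} - \frac{934585}{K{\left(- \frac{17}{-466} \right)}} = - \frac{317791}{-158260} - \frac{934585}{119} = \left(-317791\right) \left(- \frac{1}{158260}\right) - \frac{934585}{119} = \frac{7751}{3860} - \frac{934585}{119} = - \frac{3606575731}{459340}$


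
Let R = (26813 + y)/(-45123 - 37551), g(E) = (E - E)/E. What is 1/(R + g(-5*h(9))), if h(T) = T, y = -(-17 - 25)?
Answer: -82674/26855 ≈ -3.0785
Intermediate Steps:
y = 42 (y = -1*(-42) = 42)
g(E) = 0 (g(E) = 0/E = 0)
R = -26855/82674 (R = (26813 + 42)/(-45123 - 37551) = 26855/(-82674) = 26855*(-1/82674) = -26855/82674 ≈ -0.32483)
1/(R + g(-5*h(9))) = 1/(-26855/82674 + 0) = 1/(-26855/82674) = -82674/26855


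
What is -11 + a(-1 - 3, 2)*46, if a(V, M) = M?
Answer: 81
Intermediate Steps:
-11 + a(-1 - 3, 2)*46 = -11 + 2*46 = -11 + 92 = 81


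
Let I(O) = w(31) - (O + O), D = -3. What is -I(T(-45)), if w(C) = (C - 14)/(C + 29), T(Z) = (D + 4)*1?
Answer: 103/60 ≈ 1.7167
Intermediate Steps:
T(Z) = 1 (T(Z) = (-3 + 4)*1 = 1*1 = 1)
w(C) = (-14 + C)/(29 + C)
I(O) = 17/60 - 2*O (I(O) = (-14 + 31)/(29 + 31) - (O + O) = 17/60 - 2*O)
-I(T(-45)) = -(17/60 - 2*1) = -(17/60 - 2) = -1*(-103/60) = 103/60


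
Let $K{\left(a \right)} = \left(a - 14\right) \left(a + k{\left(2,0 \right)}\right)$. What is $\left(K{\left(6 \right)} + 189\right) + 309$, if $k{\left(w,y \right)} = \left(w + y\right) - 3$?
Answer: $458$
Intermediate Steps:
$k{\left(w,y \right)} = -3 + w + y$
$K{\left(a \right)} = \left(-1 + a\right) \left(-14 + a\right)$ ($K{\left(a \right)} = \left(a - 14\right) \left(a + \left(-3 + 2 + 0\right)\right) = \left(-14 + a\right) \left(a - 1\right) = \left(-14 + a\right) \left(-1 + a\right) = \left(-1 + a\right) \left(-14 + a\right)$)
$\left(K{\left(6 \right)} + 189\right) + 309 = \left(\left(14 + 6^{2} - 90\right) + 189\right) + 309 = \left(\left(14 + 36 - 90\right) + 189\right) + 309 = \left(-40 + 189\right) + 309 = 149 + 309 = 458$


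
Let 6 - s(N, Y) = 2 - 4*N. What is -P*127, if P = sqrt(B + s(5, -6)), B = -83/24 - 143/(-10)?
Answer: -127*sqrt(125430)/60 ≈ -749.64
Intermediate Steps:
s(N, Y) = 4 + 4*N (s(N, Y) = 6 - (2 - 4*N) = 6 + (-2 + 4*N) = 4 + 4*N)
B = 1301/120 (B = -83*1/24 - 143*(-1/10) = -83/24 + 143/10 = 1301/120 ≈ 10.842)
P = sqrt(125430)/60 (P = sqrt(1301/120 + (4 + 4*5)) = sqrt(1301/120 + (4 + 20)) = sqrt(1301/120 + 24) = sqrt(4181/120) = sqrt(125430)/60 ≈ 5.9027)
-P*127 = -sqrt(125430)/60*127 = -127*sqrt(125430)/60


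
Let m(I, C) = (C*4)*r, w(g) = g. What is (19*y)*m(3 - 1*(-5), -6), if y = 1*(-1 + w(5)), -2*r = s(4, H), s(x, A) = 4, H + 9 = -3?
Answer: 3648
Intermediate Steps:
H = -12 (H = -9 - 3 = -12)
r = -2 (r = -½*4 = -2)
y = 4 (y = 1*(-1 + 5) = 1*4 = 4)
m(I, C) = -8*C (m(I, C) = (C*4)*(-2) = (4*C)*(-2) = -8*C)
(19*y)*m(3 - 1*(-5), -6) = (19*4)*(-8*(-6)) = 76*48 = 3648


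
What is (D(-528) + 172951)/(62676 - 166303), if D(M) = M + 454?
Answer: -172877/103627 ≈ -1.6683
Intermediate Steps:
D(M) = 454 + M
(D(-528) + 172951)/(62676 - 166303) = ((454 - 528) + 172951)/(62676 - 166303) = (-74 + 172951)/(-103627) = 172877*(-1/103627) = -172877/103627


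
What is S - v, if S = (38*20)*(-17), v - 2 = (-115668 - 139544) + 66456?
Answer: 175834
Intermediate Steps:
v = -188754 (v = 2 + ((-115668 - 139544) + 66456) = 2 + (-255212 + 66456) = 2 - 188756 = -188754)
S = -12920 (S = 760*(-17) = -12920)
S - v = -12920 - 1*(-188754) = -12920 + 188754 = 175834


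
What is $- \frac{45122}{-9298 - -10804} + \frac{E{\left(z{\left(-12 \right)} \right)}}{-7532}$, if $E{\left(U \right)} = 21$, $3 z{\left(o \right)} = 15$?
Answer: $- \frac{24277895}{810228} \approx -29.964$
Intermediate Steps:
$z{\left(o \right)} = 5$ ($z{\left(o \right)} = \frac{1}{3} \cdot 15 = 5$)
$- \frac{45122}{-9298 - -10804} + \frac{E{\left(z{\left(-12 \right)} \right)}}{-7532} = - \frac{45122}{-9298 - -10804} + \frac{21}{-7532} = - \frac{45122}{-9298 + 10804} + 21 \left(- \frac{1}{7532}\right) = - \frac{45122}{1506} - \frac{3}{1076} = \left(-45122\right) \frac{1}{1506} - \frac{3}{1076} = - \frac{22561}{753} - \frac{3}{1076} = - \frac{24277895}{810228}$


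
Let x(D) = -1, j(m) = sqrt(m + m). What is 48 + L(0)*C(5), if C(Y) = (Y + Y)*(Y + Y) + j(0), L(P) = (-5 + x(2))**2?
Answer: 3648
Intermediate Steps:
j(m) = sqrt(2)*sqrt(m) (j(m) = sqrt(2*m) = sqrt(2)*sqrt(m))
L(P) = 36 (L(P) = (-5 - 1)**2 = (-6)**2 = 36)
C(Y) = 4*Y**2 (C(Y) = (Y + Y)*(Y + Y) + sqrt(2)*sqrt(0) = (2*Y)*(2*Y) + sqrt(2)*0 = 4*Y**2 + 0 = 4*Y**2)
48 + L(0)*C(5) = 48 + 36*(4*5**2) = 48 + 36*(4*25) = 48 + 36*100 = 48 + 3600 = 3648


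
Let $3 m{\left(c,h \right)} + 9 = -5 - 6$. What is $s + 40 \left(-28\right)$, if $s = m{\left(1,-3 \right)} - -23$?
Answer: $- \frac{3311}{3} \approx -1103.7$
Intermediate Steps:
$m{\left(c,h \right)} = - \frac{20}{3}$ ($m{\left(c,h \right)} = -3 + \frac{-5 - 6}{3} = -3 + \frac{1}{3} \left(-11\right) = -3 - \frac{11}{3} = - \frac{20}{3}$)
$s = \frac{49}{3}$ ($s = - \frac{20}{3} - -23 = - \frac{20}{3} + 23 = \frac{49}{3} \approx 16.333$)
$s + 40 \left(-28\right) = \frac{49}{3} + 40 \left(-28\right) = \frac{49}{3} - 1120 = - \frac{3311}{3}$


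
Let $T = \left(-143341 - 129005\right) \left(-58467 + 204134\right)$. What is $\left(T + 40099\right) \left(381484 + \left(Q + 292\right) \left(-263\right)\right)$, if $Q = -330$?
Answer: $-15530630924131474$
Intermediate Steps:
$T = -39671824782$ ($T = \left(-272346\right) 145667 = -39671824782$)
$\left(T + 40099\right) \left(381484 + \left(Q + 292\right) \left(-263\right)\right) = \left(-39671824782 + 40099\right) \left(381484 + \left(-330 + 292\right) \left(-263\right)\right) = - 39671784683 \left(381484 - -9994\right) = - 39671784683 \left(381484 + 9994\right) = \left(-39671784683\right) 391478 = -15530630924131474$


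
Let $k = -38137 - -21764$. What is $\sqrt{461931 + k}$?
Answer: $\sqrt{445558} \approx 667.5$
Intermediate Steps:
$k = -16373$ ($k = -38137 + 21764 = -16373$)
$\sqrt{461931 + k} = \sqrt{461931 - 16373} = \sqrt{445558}$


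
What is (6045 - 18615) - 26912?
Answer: -39482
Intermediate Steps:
(6045 - 18615) - 26912 = -12570 - 26912 = -39482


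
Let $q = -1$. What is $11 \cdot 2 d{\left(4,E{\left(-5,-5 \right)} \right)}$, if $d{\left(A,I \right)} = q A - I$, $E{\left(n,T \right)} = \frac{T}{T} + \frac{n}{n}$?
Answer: $-132$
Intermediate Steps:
$E{\left(n,T \right)} = 2$ ($E{\left(n,T \right)} = 1 + 1 = 2$)
$d{\left(A,I \right)} = - A - I$
$11 \cdot 2 d{\left(4,E{\left(-5,-5 \right)} \right)} = 11 \cdot 2 \left(\left(-1\right) 4 - 2\right) = 22 \left(-4 - 2\right) = 22 \left(-6\right) = -132$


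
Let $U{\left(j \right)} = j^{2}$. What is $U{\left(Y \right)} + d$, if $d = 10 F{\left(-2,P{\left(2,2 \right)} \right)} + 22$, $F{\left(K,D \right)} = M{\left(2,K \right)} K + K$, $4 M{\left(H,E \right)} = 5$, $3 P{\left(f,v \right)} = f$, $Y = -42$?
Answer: $1741$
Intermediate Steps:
$P{\left(f,v \right)} = \frac{f}{3}$
$M{\left(H,E \right)} = \frac{5}{4}$ ($M{\left(H,E \right)} = \frac{1}{4} \cdot 5 = \frac{5}{4}$)
$F{\left(K,D \right)} = \frac{9 K}{4}$ ($F{\left(K,D \right)} = \frac{5 K}{4} + K = \frac{9 K}{4}$)
$d = -23$ ($d = 10 \cdot \frac{9}{4} \left(-2\right) + 22 = 10 \left(- \frac{9}{2}\right) + 22 = -45 + 22 = -23$)
$U{\left(Y \right)} + d = \left(-42\right)^{2} - 23 = 1764 - 23 = 1741$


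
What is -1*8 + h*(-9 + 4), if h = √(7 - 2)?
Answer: -8 - 5*√5 ≈ -19.180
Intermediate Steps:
h = √5 ≈ 2.2361
-1*8 + h*(-9 + 4) = -1*8 + √5*(-9 + 4) = -8 + √5*(-5) = -8 - 5*√5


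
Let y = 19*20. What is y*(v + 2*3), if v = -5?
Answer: 380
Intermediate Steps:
y = 380
y*(v + 2*3) = 380*(-5 + 2*3) = 380*(-5 + 6) = 380*1 = 380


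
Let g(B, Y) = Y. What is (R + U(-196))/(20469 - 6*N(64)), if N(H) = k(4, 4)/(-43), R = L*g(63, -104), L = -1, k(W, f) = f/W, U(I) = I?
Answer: -3956/880173 ≈ -0.0044946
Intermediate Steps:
R = 104 (R = -1*(-104) = 104)
N(H) = -1/43 (N(H) = (4/4)/(-43) = (4*(1/4))*(-1/43) = 1*(-1/43) = -1/43)
(R + U(-196))/(20469 - 6*N(64)) = (104 - 196)/(20469 - 6*(-1/43)) = -92/(20469 + 6/43) = -92/880173/43 = -92*43/880173 = -3956/880173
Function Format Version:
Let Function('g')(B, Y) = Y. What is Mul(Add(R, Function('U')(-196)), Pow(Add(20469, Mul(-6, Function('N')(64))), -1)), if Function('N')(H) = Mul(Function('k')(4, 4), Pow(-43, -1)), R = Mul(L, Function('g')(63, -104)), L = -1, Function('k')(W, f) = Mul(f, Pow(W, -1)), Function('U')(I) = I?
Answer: Rational(-3956, 880173) ≈ -0.0044946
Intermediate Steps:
R = 104 (R = Mul(-1, -104) = 104)
Function('N')(H) = Rational(-1, 43) (Function('N')(H) = Mul(Mul(4, Pow(4, -1)), Pow(-43, -1)) = Mul(Mul(4, Rational(1, 4)), Rational(-1, 43)) = Mul(1, Rational(-1, 43)) = Rational(-1, 43))
Mul(Add(R, Function('U')(-196)), Pow(Add(20469, Mul(-6, Function('N')(64))), -1)) = Mul(Add(104, -196), Pow(Add(20469, Mul(-6, Rational(-1, 43))), -1)) = Mul(-92, Pow(Add(20469, Rational(6, 43)), -1)) = Mul(-92, Pow(Rational(880173, 43), -1)) = Mul(-92, Rational(43, 880173)) = Rational(-3956, 880173)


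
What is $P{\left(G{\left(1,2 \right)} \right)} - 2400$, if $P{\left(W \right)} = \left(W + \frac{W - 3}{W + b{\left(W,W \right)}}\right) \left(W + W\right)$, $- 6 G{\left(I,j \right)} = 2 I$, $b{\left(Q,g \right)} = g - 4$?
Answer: $- \frac{151216}{63} \approx -2400.3$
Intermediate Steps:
$b{\left(Q,g \right)} = -4 + g$ ($b{\left(Q,g \right)} = g - 4 = -4 + g$)
$G{\left(I,j \right)} = - \frac{I}{3}$ ($G{\left(I,j \right)} = - \frac{2 I}{6} = - \frac{I}{3}$)
$P{\left(W \right)} = 2 W \left(W + \frac{-3 + W}{-4 + 2 W}\right)$ ($P{\left(W \right)} = \left(W + \frac{W - 3}{W + \left(-4 + W\right)}\right) \left(W + W\right) = \left(W + \frac{-3 + W}{-4 + 2 W}\right) 2 W = 2 W \left(W + \frac{-3 + W}{-4 + 2 W}\right)$)
$P{\left(G{\left(1,2 \right)} \right)} - 2400 = \frac{\left(- \frac{1}{3}\right) 1 \left(-3 - 3 \left(\left(- \frac{1}{3}\right) 1\right) + 2 \left(\left(- \frac{1}{3}\right) 1\right)^{2}\right)}{-2 - \frac{1}{3}} - 2400 = - \frac{-3 - -1 + 2 \left(- \frac{1}{3}\right)^{2}}{3 \left(-2 - \frac{1}{3}\right)} - 2400 = - \frac{-3 + 1 + 2 \cdot \frac{1}{9}}{3 \left(- \frac{7}{3}\right)} - 2400 = \left(- \frac{1}{3}\right) \left(- \frac{3}{7}\right) \left(-3 + 1 + \frac{2}{9}\right) - 2400 = \left(- \frac{1}{3}\right) \left(- \frac{3}{7}\right) \left(- \frac{16}{9}\right) - 2400 = - \frac{16}{63} - 2400 = - \frac{151216}{63}$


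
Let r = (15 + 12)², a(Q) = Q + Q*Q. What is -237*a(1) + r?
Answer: 255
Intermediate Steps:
a(Q) = Q + Q²
r = 729 (r = 27² = 729)
-237*a(1) + r = -237*(1 + 1) + 729 = -237*2 + 729 = -474 + 729 = 255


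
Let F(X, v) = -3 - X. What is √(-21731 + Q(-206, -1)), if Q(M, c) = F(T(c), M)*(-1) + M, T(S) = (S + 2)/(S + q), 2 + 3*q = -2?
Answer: I*√1074787/7 ≈ 148.1*I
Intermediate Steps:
q = -4/3 (q = -⅔ + (⅓)*(-2) = -⅔ - ⅔ = -4/3 ≈ -1.3333)
T(S) = (2 + S)/(-4/3 + S) (T(S) = (S + 2)/(S - 4/3) = (2 + S)/(-4/3 + S))
Q(M, c) = 3 + M + 3*(2 + c)/(-4 + 3*c) (Q(M, c) = (-3 - 3*(2 + c)/(-4 + 3*c))*(-1) + M = (3 + 3*(2 + c)/(-4 + 3*c)) + M = 3 + M + 3*(2 + c)/(-4 + 3*c))
√(-21731 + Q(-206, -1)) = √(-21731 + (6 + 3*(-1) + (-4 + 3*(-1))*(3 - 206))/(-4 + 3*(-1))) = √(-21731 + (6 - 3 + (-4 - 3)*(-203))/(-4 - 3)) = √(-21731 + (6 - 3 - 7*(-203))/(-7)) = √(-21731 - (6 - 3 + 1421)/7) = √(-21731 - ⅐*1424) = √(-21731 - 1424/7) = √(-153541/7) = I*√1074787/7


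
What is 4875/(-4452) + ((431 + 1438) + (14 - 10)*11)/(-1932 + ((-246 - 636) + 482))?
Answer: -15633/8162 ≈ -1.9153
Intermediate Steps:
4875/(-4452) + ((431 + 1438) + (14 - 10)*11)/(-1932 + ((-246 - 636) + 482)) = 4875*(-1/4452) + (1869 + 4*11)/(-1932 + (-882 + 482)) = -1625/1484 + (1869 + 44)/(-1932 - 400) = -1625/1484 + 1913/(-2332) = -1625/1484 + 1913*(-1/2332) = -1625/1484 - 1913/2332 = -15633/8162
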